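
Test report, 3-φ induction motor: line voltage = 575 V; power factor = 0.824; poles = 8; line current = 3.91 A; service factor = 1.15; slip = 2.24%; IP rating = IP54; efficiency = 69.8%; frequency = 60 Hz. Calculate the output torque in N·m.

24.3 N·m

P_in = √3·V·I·cosφ = 1.732 × 575 × 3.91 × 0.824 = 3209 W
P_out = η·P_in = 0.698 × 3209 = 2240 W
n_s = 120×60/8 = 900 rpm; n = 900×(1−0.0224) = 880 rpm
ω = 2π×880/60 = 92.15 rad/s
τ = P_out/ω = 2240/92.15 = 24.3 N·m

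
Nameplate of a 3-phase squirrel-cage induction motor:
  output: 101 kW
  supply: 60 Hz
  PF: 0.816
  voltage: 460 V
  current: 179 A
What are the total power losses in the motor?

P_in = √3·V·I·cosφ = 1.732×460×179×0.816 = 116372 W
P_out = 101000 W
Losses = P_in − P_out = 116372 − 101000 = 15372 W

15.4 kW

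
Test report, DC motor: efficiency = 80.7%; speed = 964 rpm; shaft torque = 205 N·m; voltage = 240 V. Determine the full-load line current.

107 A

ω = 2π×964/60 = 100.9 rad/s; P_out = τω = 205 × 100.9 = 20685 W
P_in = P_out / η = 20685 / 0.807 = 25632 W
I = P_in / V = 25632 / 240 = 107 A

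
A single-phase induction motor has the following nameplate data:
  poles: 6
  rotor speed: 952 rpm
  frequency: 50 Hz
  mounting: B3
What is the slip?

4.80 %

n_s = 120f/p = 120×50/6 = 1000 rpm
s = (n_s − n)/n_s = (1000 − 952)/1000 = 0.0480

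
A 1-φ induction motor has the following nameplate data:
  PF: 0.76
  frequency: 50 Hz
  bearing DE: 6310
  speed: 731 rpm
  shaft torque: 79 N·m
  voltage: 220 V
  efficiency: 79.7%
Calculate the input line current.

45.4 A

ω = 2π×731/60 = 76.55 rad/s; P_out = τω = 79 × 76.55 = 6047 W
P_in = P_out / η = 6047 / 0.797 = 7587 W
I = P_in / (V·cosφ) = 7587 / (220 × 0.76) = 45.4 A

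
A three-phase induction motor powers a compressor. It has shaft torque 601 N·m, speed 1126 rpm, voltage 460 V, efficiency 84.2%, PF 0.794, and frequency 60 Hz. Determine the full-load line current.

133 A

ω = 2π×1126/60 = 117.9 rad/s; P_out = τω = 601 × 117.9 = 70858 W
P_in = P_out / η = 70858 / 0.842 = 84154 W
I_L = P_in / (√3·V_L·cosφ) = 84154 / (1.732 × 460 × 0.794) = 133 A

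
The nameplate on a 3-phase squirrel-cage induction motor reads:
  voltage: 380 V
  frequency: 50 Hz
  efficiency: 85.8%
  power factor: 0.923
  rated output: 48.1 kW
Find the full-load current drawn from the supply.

P_out = 48.1 kW = 48100 W
P_in = P_out / η = 48100 / 0.858 = 56061 W
I_L = P_in / (√3·V_L·cosφ) = 56061 / (1.732 × 380 × 0.923) = 92.3 A

92.3 A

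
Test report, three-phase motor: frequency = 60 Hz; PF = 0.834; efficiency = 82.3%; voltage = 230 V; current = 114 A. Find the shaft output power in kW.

P_in = √3·V·I·cosφ = 1.732 × 230 × 114 × 0.834 = 37874 W
P_out = η·P_in = 0.823 × 37874 = 31170 W

31.2 kW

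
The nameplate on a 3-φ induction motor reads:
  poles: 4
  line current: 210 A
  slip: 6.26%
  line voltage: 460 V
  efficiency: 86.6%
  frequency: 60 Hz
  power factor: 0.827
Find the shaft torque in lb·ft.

P_in = √3·V·I·cosφ = 1.732 × 460 × 210 × 0.827 = 138366 W
P_out = η·P_in = 0.866 × 138366 = 119825 W
n_s = 120×60/4 = 1800 rpm; n = 1800×(1−0.0626) = 1687 rpm
ω = 2π×1687/60 = 176.7 rad/s
τ = P_out/ω = 119825/176.7 = 678.1 N·m
In lb·ft: 678.1/1.356 = 500 lb·ft

500 lb·ft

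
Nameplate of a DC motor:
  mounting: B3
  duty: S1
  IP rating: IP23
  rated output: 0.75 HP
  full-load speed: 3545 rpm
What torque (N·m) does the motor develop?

1.51 N·m

P_out = 0.75 × 746 = 560 W
ω = 2π × 3545/60 = 371.2 rad/s
τ = P_out/ω = 560/371.2 = 1.51 N·m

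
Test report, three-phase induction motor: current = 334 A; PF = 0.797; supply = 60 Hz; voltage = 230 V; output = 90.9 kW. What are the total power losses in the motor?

15100 W

P_in = √3·V·I·cosφ = 1.732×230×334×0.797 = 106043 W
P_out = 90900 W
Losses = P_in − P_out = 106043 − 90900 = 15143 W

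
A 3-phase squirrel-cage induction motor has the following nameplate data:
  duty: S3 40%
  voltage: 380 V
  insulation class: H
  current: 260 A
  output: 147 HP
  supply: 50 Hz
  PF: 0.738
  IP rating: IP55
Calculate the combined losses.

16.6 kW

P_in = √3·V·I·cosφ = 1.732×380×260×0.738 = 126288 W
P_out = 147×746 = 109662 W
Losses = P_in − P_out = 126288 − 109662 = 16626 W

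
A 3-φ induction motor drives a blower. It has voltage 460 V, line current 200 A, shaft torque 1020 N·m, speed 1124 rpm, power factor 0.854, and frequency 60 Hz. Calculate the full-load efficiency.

ω = 2π × 1124/60 = 117.7 rad/s; P_out = τω = 1020 × 117.7 = 120054 W
P_in = √3·V_L·I_L·cosφ = 1.732 × 460 × 200 × 0.854 = 136080 W
η = P_out / P_in = 120054 / 136080 = 0.882 = 88.2%

88.2 %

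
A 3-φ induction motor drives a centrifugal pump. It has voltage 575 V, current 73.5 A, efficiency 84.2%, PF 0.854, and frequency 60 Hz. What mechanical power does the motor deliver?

52.6 kW

P_in = √3·V·I·cosφ = 1.732 × 575 × 73.5 × 0.854 = 62512 W
P_out = η·P_in = 0.842 × 62512 = 52635 W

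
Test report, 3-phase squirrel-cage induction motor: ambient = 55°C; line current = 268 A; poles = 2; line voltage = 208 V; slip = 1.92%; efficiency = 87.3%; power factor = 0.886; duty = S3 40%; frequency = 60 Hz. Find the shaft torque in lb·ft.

P_in = √3·V·I·cosφ = 1.732 × 208 × 268 × 0.886 = 85542 W
P_out = η·P_in = 0.873 × 85542 = 74678 W
n_s = 120×60/2 = 3600 rpm; n = 3600×(1−0.0192) = 3531 rpm
ω = 2π×3531/60 = 369.8 rad/s
τ = P_out/ω = 74678/369.8 = 201.9 N·m
In lb·ft: 201.9/1.356 = 149 lb·ft

149 lb·ft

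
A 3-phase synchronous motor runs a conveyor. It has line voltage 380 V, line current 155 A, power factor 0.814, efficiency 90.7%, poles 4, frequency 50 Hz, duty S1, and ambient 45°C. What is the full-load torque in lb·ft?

354 lb·ft

P_in = √3·V·I·cosφ = 1.732 × 380 × 155 × 0.814 = 83040 W
P_out = η·P_in = 0.907 × 83040 = 75317 W
n = n_s = 120×50/4 = 1500 rpm (synchronous)
ω = 2π×1500/60 = 157.1 rad/s
τ = P_out/ω = 75317/157.1 = 479.4 N·m
In lb·ft: 479.4/1.356 = 354 lb·ft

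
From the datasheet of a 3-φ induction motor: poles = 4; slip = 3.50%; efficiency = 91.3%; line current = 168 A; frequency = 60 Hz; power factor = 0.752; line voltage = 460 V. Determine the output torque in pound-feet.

373 lb·ft

P_in = √3·V·I·cosφ = 1.732 × 460 × 168 × 0.752 = 100654 W
P_out = η·P_in = 0.913 × 100654 = 91897 W
n_s = 120×60/4 = 1800 rpm; n = 1800×(1−0.035) = 1737 rpm
ω = 2π×1737/60 = 181.9 rad/s
τ = P_out/ω = 91897/181.9 = 505.2 N·m
In lb·ft: 505.2/1.356 = 373 lb·ft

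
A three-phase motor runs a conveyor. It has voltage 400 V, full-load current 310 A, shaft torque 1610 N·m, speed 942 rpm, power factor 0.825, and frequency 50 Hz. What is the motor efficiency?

ω = 2π × 942/60 = 98.65 rad/s; P_out = τω = 1610 × 98.65 = 158827 W
P_in = √3·V_L·I_L·cosφ = 1.732 × 400 × 310 × 0.825 = 177184 W
η = P_out / P_in = 158827 / 177184 = 0.896 = 89.6%

89.6 %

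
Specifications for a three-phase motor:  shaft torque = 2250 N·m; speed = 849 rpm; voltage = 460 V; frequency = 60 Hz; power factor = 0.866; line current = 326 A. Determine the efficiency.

88.9 %

ω = 2π × 849/60 = 88.91 rad/s; P_out = τω = 2250 × 88.91 = 200048 W
P_in = √3·V_L·I_L·cosφ = 1.732 × 460 × 326 × 0.866 = 224927 W
η = P_out / P_in = 200048 / 224927 = 0.889 = 88.9%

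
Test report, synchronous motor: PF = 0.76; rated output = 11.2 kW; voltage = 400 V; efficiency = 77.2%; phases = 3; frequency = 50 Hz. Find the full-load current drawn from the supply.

27.6 A

P_out = 11.2 kW = 11200 W
P_in = P_out / η = 11200 / 0.772 = 14508 W
I_L = P_in / (√3·V_L·cosφ) = 14508 / (1.732 × 400 × 0.76) = 27.6 A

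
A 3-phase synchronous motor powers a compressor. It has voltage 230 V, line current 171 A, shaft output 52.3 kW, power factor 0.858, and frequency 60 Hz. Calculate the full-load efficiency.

89.5 %

P_out = 52.3 kW = 52300 W
P_in = √3·V_L·I_L·cosφ = 1.732 × 230 × 171 × 0.858 = 58447 W
η = P_out / P_in = 52300 / 58447 = 0.895 = 89.5%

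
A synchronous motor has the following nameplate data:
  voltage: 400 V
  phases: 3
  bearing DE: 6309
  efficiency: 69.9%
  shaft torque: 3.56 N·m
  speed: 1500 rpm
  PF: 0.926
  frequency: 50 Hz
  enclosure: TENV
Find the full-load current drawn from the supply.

1.25 A

ω = 2π×1500/60 = 157.1 rad/s; P_out = τω = 3.56 × 157.1 = 559 W
P_in = P_out / η = 559 / 0.699 = 800 W
I_L = P_in / (√3·V_L·cosφ) = 800 / (1.732 × 400 × 0.926) = 1.25 A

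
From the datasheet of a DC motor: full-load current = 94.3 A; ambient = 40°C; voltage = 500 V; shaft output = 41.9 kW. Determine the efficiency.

P_out = 41.9 kW = 41900 W
P_in = V·I = 500 × 94.3 = 47150 W
η = P_out / P_in = 41900 / 47150 = 0.889 = 88.9%

88.9 %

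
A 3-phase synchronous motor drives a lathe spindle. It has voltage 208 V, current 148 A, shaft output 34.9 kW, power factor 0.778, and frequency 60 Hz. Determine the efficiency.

84.1 %

P_out = 34.9 kW = 34900 W
P_in = √3·V_L·I_L·cosφ = 1.732 × 208 × 148 × 0.778 = 41481 W
η = P_out / P_in = 34900 / 41481 = 0.841 = 84.1%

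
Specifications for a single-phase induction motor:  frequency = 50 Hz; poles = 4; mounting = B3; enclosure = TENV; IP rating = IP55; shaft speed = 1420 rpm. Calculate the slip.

n_s = 120f/p = 120×50/4 = 1500 rpm
s = (n_s − n)/n_s = (1500 − 1420)/1500 = 0.0533

5.33 %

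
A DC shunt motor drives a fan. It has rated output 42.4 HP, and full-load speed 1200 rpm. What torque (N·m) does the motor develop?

P_out = 42.4 × 746 = 31630 W
ω = 2π × 1200/60 = 125.7 rad/s
τ = P_out/ω = 31630/125.7 = 252 N·m

252 N·m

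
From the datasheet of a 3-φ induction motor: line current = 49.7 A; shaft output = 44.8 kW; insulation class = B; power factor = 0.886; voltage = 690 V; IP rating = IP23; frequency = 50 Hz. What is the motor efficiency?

P_out = 44.8 kW = 44800 W
P_in = √3·V_L·I_L·cosφ = 1.732 × 690 × 49.7 × 0.886 = 52624 W
η = P_out / P_in = 44800 / 52624 = 0.851 = 85.1%

85.1 %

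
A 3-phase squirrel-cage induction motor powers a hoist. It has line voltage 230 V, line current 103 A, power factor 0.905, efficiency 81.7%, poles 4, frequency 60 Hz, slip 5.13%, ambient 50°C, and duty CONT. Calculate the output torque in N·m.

170 N·m

P_in = √3·V·I·cosφ = 1.732 × 230 × 103 × 0.905 = 37133 W
P_out = η·P_in = 0.817 × 37133 = 30338 W
n_s = 120×60/4 = 1800 rpm; n = 1800×(1−0.0513) = 1708 rpm
ω = 2π×1708/60 = 178.9 rad/s
τ = P_out/ω = 30338/178.9 = 170 N·m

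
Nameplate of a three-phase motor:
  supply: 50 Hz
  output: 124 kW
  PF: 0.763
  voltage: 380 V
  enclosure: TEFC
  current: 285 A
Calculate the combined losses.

P_in = √3·V·I·cosφ = 1.732×380×285×0.763 = 143120 W
P_out = 124000 W
Losses = P_in − P_out = 143120 − 124000 = 19120 W

19.1 kW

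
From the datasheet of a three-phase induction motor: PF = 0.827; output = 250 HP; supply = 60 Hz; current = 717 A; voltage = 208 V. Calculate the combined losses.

27.1 kW

P_in = √3·V·I·cosφ = 1.732×208×717×0.827 = 213617 W
P_out = 250×746 = 186500 W
Losses = P_in − P_out = 213617 − 186500 = 27117 W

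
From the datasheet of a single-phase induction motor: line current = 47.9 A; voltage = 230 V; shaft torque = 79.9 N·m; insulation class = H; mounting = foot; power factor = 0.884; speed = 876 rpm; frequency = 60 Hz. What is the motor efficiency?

75.3 %

ω = 2π × 876/60 = 91.73 rad/s; P_out = τω = 79.9 × 91.73 = 7329 W
P_in = V·I·cosφ = 230 × 47.9 × 0.884 = 9739 W
η = P_out / P_in = 7329 / 9739 = 0.753 = 75.3%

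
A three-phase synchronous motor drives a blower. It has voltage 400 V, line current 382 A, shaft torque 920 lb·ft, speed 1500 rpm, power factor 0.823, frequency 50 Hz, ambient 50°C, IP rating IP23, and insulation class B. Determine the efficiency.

90.0 %

τ = 920 lb·ft × 1.356 = 1248 N·m
ω = 2π × 1500/60 = 157.1 rad/s; P_out = τω = 1248 × 157.1 = 196061 W
P_in = √3·V_L·I_L·cosφ = 1.732 × 400 × 382 × 0.823 = 217807 W
η = P_out / P_in = 196061 / 217807 = 0.900 = 90.0%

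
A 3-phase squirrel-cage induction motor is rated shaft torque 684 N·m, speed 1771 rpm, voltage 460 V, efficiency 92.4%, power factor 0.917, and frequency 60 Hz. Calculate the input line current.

ω = 2π×1771/60 = 185.5 rad/s; P_out = τω = 684 × 185.5 = 126882 W
P_in = P_out / η = 126882 / 0.924 = 137318 W
I_L = P_in / (√3·V_L·cosφ) = 137318 / (1.732 × 460 × 0.917) = 188 A

188 A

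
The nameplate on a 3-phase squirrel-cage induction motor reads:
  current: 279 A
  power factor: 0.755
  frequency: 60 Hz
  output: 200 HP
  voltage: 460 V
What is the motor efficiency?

P_out = 200 × 746 = 149200 W
P_in = √3·V_L·I_L·cosφ = 1.732 × 460 × 279 × 0.755 = 167825 W
η = P_out / P_in = 149200 / 167825 = 0.889 = 88.9%

88.9 %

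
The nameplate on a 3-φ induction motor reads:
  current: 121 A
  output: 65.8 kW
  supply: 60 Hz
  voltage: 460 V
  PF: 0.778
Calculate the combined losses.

9200 W

P_in = √3·V·I·cosφ = 1.732×460×121×0.778 = 75002 W
P_out = 65800 W
Losses = P_in − P_out = 75002 − 65800 = 9202 W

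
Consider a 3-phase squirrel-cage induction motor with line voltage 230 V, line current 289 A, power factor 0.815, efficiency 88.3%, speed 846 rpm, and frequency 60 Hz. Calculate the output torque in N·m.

P_in = √3·V·I·cosφ = 1.732 × 230 × 289 × 0.815 = 93828 W
P_out = η·P_in = 0.883 × 93828 = 82850 W
n = 846 rpm
ω = 2π×846/60 = 88.59 rad/s
τ = P_out/ω = 82850/88.59 = 935 N·m

935 N·m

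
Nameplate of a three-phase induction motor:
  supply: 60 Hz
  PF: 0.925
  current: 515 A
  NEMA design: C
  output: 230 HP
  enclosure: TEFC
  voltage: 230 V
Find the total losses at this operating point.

18200 W

P_in = √3·V·I·cosφ = 1.732×230×515×0.925 = 189769 W
P_out = 230×746 = 171580 W
Losses = P_in − P_out = 189769 − 171580 = 18189 W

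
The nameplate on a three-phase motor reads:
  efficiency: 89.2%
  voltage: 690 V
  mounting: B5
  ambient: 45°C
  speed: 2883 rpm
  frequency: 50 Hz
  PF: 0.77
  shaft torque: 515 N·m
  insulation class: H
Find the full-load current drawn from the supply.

ω = 2π×2883/60 = 301.9 rad/s; P_out = τω = 515 × 301.9 = 155479 W
P_in = P_out / η = 155479 / 0.892 = 174304 W
I_L = P_in / (√3·V_L·cosφ) = 174304 / (1.732 × 690 × 0.77) = 189 A

189 A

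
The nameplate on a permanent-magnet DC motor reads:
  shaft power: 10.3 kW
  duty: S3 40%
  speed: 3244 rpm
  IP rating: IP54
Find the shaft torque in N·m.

30.3 N·m

ω = 2π × 3244/60 = 339.7 rad/s
τ = P/ω = 10300/339.7 = 30.3 N·m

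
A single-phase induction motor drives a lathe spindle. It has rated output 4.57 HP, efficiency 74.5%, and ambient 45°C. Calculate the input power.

P_out = 4.57 × 746 = 3409 W
P_in = P_out/η = 3409/0.745 = 4576 W = 4.58 kW

4.58 kW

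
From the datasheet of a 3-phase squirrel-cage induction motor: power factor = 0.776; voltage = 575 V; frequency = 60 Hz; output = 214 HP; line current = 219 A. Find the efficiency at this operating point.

94.3 %

P_out = 214 × 746 = 159644 W
P_in = √3·V_L·I_L·cosφ = 1.732 × 575 × 219 × 0.776 = 169247 W
η = P_out / P_in = 159644 / 169247 = 0.943 = 94.3%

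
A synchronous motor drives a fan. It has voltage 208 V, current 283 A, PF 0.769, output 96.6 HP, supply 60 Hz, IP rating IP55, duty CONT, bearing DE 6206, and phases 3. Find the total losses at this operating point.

P_in = √3·V·I·cosφ = 1.732×208×283×0.769 = 78401 W
P_out = 96.6×746 = 72064 W
Losses = P_in − P_out = 78401 − 72064 = 6337 W

6340 W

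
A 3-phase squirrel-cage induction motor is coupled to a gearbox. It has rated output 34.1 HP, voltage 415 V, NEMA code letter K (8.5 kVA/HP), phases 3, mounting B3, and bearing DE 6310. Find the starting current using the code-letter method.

S_LR = 8.5 × 34.1 = 289.85 kVA
I_LR = S_LR/(√3·V_L) = 289850/(1.732×415) = 403 A

403 A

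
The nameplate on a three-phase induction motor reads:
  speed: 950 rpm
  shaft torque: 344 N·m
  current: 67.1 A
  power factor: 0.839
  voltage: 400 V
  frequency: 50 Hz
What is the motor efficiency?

ω = 2π × 950/60 = 99.48 rad/s; P_out = τω = 344 × 99.48 = 34221 W
P_in = √3·V_L·I_L·cosφ = 1.732 × 400 × 67.1 × 0.839 = 39002 W
η = P_out / P_in = 34221 / 39002 = 0.877 = 87.7%

87.7 %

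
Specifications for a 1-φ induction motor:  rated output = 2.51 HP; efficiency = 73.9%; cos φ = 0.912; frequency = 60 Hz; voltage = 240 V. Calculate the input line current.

P_out = 2.51 × 746 = 1872 W
P_in = P_out / η = 1872 / 0.739 = 2533 W
I = P_in / (V·cosφ) = 2533 / (240 × 0.912) = 11.6 A

11.6 A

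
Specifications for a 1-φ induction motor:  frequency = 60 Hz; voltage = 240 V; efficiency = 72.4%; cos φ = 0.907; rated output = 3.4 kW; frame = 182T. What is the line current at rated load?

21.6 A

P_out = 3.4 kW = 3400 W
P_in = P_out / η = 3400 / 0.724 = 4696 W
I = P_in / (V·cosφ) = 4696 / (240 × 0.907) = 21.6 A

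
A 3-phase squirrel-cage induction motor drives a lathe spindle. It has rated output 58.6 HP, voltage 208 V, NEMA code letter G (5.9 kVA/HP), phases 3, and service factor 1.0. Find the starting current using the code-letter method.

S_LR = 5.9 × 58.6 = 345.74 kVA
I_LR = S_LR/(√3·V_L) = 345740/(1.732×208) = 960 A

960 A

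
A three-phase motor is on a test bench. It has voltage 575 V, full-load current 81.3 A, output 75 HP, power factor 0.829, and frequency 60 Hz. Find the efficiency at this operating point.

83.4 %

P_out = 75 × 746 = 55950 W
P_in = √3·V_L·I_L·cosφ = 1.732 × 575 × 81.3 × 0.829 = 67121 W
η = P_out / P_in = 55950 / 67121 = 0.834 = 83.4%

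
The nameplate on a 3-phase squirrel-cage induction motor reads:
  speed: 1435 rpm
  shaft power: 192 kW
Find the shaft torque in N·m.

ω = 2π × 1435/60 = 150.3 rad/s
τ = P/ω = 192000/150.3 = 1280 N·m

1280 N·m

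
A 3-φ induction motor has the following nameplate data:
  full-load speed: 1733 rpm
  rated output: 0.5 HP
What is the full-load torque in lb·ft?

P_out = 0.5 × 746 = 373 W
ω = 2π × 1733/60 = 181.5 rad/s
τ = P_out/ω = 373/181.5 = 2.055 N·m
In lb·ft: 2.055/1.356 = 1.52 lb·ft

1.52 lb·ft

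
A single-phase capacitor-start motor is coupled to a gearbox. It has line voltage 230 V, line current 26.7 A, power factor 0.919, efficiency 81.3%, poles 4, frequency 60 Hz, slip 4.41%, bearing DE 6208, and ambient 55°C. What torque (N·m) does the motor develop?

P_in = V·I·cosφ = 230 × 26.7 × 0.919 = 5644 W
P_out = η·P_in = 0.813 × 5644 = 4589 W
n_s = 120×60/4 = 1800 rpm; n = 1800×(1−0.0441) = 1721 rpm
ω = 2π×1721/60 = 180.2 rad/s
τ = P_out/ω = 4589/180.2 = 25.5 N·m

25.5 N·m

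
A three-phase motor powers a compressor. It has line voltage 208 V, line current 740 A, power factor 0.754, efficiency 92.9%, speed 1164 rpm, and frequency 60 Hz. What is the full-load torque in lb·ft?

P_in = √3·V·I·cosφ = 1.732 × 208 × 740 × 0.754 = 201008 W
P_out = η·P_in = 0.929 × 201008 = 186736 W
n = 1164 rpm
ω = 2π×1164/60 = 121.9 rad/s
τ = P_out/ω = 186736/121.9 = 1532 N·m
In lb·ft: 1532/1.356 = 1130 lb·ft

1130 lb·ft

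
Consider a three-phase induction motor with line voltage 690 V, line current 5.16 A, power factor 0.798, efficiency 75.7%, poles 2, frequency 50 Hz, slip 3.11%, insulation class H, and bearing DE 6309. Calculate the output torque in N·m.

P_in = √3·V·I·cosφ = 1.732 × 690 × 5.16 × 0.798 = 4921 W
P_out = η·P_in = 0.757 × 4921 = 3725 W
n_s = 120×50/2 = 3000 rpm; n = 3000×(1−0.0311) = 2907 rpm
ω = 2π×2907/60 = 304.4 rad/s
τ = P_out/ω = 3725/304.4 = 12.2 N·m

12.2 N·m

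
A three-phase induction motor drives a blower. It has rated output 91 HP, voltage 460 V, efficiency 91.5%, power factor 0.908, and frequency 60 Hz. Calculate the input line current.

103 A

P_out = 91 × 746 = 67886 W
P_in = P_out / η = 67886 / 0.915 = 74192 W
I_L = P_in / (√3·V_L·cosφ) = 74192 / (1.732 × 460 × 0.908) = 103 A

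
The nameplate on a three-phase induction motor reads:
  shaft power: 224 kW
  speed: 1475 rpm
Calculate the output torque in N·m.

1450 N·m

ω = 2π × 1475/60 = 154.5 rad/s
τ = P/ω = 224000/154.5 = 1450 N·m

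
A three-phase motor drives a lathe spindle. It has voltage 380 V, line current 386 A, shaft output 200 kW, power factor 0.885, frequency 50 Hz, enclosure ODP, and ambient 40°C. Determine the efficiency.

P_out = 200 kW = 200000 W
P_in = √3·V_L·I_L·cosφ = 1.732 × 380 × 386 × 0.885 = 224834 W
η = P_out / P_in = 200000 / 224834 = 0.890 = 89.0%

89.0 %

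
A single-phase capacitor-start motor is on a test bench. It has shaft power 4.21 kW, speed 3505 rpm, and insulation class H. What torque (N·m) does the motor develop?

11.5 N·m

ω = 2π × 3505/60 = 367 rad/s
τ = P/ω = 4210/367 = 11.5 N·m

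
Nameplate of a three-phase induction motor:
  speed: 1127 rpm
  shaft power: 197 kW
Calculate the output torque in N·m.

ω = 2π × 1127/60 = 118 rad/s
τ = P/ω = 197000/118 = 1670 N·m

1670 N·m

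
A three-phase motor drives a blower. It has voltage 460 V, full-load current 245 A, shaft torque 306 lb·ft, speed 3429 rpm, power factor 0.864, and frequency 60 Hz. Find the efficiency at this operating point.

τ = 306 lb·ft × 1.356 = 414.9 N·m
ω = 2π × 3429/60 = 359.1 rad/s; P_out = τω = 414.9 × 359.1 = 148991 W
P_in = √3·V_L·I_L·cosφ = 1.732 × 460 × 245 × 0.864 = 168650 W
η = P_out / P_in = 148991 / 168650 = 0.883 = 88.3%

88.3 %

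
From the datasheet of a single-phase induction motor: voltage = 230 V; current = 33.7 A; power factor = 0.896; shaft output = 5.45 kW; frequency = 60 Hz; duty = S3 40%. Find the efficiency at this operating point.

78.5 %

P_out = 5.45 kW = 5450 W
P_in = V·I·cosφ = 230 × 33.7 × 0.896 = 6945 W
η = P_out / P_in = 5450 / 6945 = 0.785 = 78.5%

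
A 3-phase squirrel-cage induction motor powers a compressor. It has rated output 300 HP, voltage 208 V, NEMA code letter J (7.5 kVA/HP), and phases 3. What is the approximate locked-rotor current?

S_LR = 7.5 × 300 = 2250 kVA
I_LR = S_LR/(√3·V_L) = 2250000/(1.732×208) = 6250 A

6250 A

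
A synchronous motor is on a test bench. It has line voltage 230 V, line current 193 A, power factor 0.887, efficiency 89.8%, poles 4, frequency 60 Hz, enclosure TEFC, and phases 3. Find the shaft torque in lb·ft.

P_in = √3·V·I·cosφ = 1.732 × 230 × 193 × 0.887 = 68196 W
P_out = η·P_in = 0.898 × 68196 = 61240 W
n = n_s = 120×60/4 = 1800 rpm (synchronous)
ω = 2π×1800/60 = 188.5 rad/s
τ = P_out/ω = 61240/188.5 = 324.9 N·m
In lb·ft: 324.9/1.356 = 240 lb·ft

240 lb·ft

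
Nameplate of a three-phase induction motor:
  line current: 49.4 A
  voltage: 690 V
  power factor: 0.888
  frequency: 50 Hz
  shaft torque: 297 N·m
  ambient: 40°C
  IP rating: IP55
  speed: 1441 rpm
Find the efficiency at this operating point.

ω = 2π × 1441/60 = 150.9 rad/s; P_out = τω = 297 × 150.9 = 44817 W
P_in = √3·V_L·I_L·cosφ = 1.732 × 690 × 49.4 × 0.888 = 52425 W
η = P_out / P_in = 44817 / 52425 = 0.855 = 85.5%

85.5 %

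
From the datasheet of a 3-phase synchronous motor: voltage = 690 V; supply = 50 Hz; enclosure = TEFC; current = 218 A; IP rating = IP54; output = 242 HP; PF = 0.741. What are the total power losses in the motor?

P_in = √3·V·I·cosφ = 1.732×690×218×0.741 = 193051 W
P_out = 242×746 = 180532 W
Losses = P_in − P_out = 193051 − 180532 = 12519 W

12500 W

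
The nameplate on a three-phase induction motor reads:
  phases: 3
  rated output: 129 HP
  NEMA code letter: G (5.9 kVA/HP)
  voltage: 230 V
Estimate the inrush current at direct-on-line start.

1910 A

S_LR = 5.9 × 129 = 761.1 kVA
I_LR = S_LR/(√3·V_L) = 761100/(1.732×230) = 1910 A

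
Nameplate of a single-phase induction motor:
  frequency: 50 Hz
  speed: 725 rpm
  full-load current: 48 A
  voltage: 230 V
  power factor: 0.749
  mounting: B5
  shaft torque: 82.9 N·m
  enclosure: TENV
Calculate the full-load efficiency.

ω = 2π × 725/60 = 75.92 rad/s; P_out = τω = 82.9 × 75.92 = 6294 W
P_in = V·I·cosφ = 230 × 48 × 0.749 = 8269 W
η = P_out / P_in = 6294 / 8269 = 0.761 = 76.1%

76.1 %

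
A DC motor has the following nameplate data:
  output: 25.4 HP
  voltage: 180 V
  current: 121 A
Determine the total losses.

2.83 kW

P_in = V·I = 180×121 = 21780 W
P_out = 25.4×746 = 18948 W
Losses = P_in − P_out = 21780 − 18948 = 2832 W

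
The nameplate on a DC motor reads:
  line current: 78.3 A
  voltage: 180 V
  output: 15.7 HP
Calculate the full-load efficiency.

83.1 %

P_out = 15.7 × 746 = 11712 W
P_in = V·I = 180 × 78.3 = 14094 W
η = P_out / P_in = 11712 / 14094 = 0.831 = 83.1%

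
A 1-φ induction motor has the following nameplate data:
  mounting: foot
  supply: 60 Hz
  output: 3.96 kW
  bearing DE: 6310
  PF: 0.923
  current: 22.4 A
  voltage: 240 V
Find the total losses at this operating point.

1000 W

P_in = V·I·cosφ = 240×22.4×0.923 = 4962 W
P_out = 3960 W
Losses = P_in − P_out = 4962 − 3960 = 1002 W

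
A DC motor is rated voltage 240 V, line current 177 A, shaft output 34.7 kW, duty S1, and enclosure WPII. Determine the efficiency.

P_out = 34.7 kW = 34700 W
P_in = V·I = 240 × 177 = 42480 W
η = P_out / P_in = 34700 / 42480 = 0.817 = 81.7%

81.7 %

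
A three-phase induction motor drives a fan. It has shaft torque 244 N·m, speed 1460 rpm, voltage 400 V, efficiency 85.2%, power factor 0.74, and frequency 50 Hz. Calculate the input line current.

85.4 A

ω = 2π×1460/60 = 152.9 rad/s; P_out = τω = 244 × 152.9 = 37308 W
P_in = P_out / η = 37308 / 0.852 = 43789 W
I_L = P_in / (√3·V_L·cosφ) = 43789 / (1.732 × 400 × 0.74) = 85.4 A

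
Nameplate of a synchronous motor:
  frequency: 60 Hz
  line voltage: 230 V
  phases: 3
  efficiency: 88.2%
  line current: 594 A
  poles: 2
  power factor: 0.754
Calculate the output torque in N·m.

417 N·m

P_in = √3·V·I·cosφ = 1.732 × 230 × 594 × 0.754 = 178416 W
P_out = η·P_in = 0.882 × 178416 = 157363 W
n = n_s = 120×60/2 = 3600 rpm (synchronous)
ω = 2π×3600/60 = 377 rad/s
τ = P_out/ω = 157363/377 = 417 N·m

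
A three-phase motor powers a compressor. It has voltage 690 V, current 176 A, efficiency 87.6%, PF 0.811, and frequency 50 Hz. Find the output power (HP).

200 HP

P_in = √3·V·I·cosφ = 1.732 × 690 × 176 × 0.811 = 170581 W
P_out = η·P_in = 0.876 × 170581 = 149429 W
= 149429/746 = 200 HP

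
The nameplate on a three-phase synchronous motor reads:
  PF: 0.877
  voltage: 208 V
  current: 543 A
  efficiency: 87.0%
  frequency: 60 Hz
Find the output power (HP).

P_in = √3·V·I·cosφ = 1.732 × 208 × 543 × 0.877 = 171558 W
P_out = η·P_in = 0.87 × 171558 = 149255 W
= 149255/746 = 200 HP

200 HP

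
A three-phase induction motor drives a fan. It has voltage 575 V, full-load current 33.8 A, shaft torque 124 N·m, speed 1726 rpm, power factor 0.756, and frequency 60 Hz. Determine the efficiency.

88.1 %

ω = 2π × 1726/60 = 180.7 rad/s; P_out = τω = 124 × 180.7 = 22407 W
P_in = √3·V_L·I_L·cosφ = 1.732 × 575 × 33.8 × 0.756 = 25448 W
η = P_out / P_in = 22407 / 25448 = 0.881 = 88.1%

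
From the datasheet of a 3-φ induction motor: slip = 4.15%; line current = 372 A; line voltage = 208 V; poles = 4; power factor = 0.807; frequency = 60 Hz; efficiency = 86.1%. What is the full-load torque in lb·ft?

380 lb·ft

P_in = √3·V·I·cosφ = 1.732 × 208 × 372 × 0.807 = 108150 W
P_out = η·P_in = 0.861 × 108150 = 93117 W
n_s = 120×60/4 = 1800 rpm; n = 1800×(1−0.0415) = 1725 rpm
ω = 2π×1725/60 = 180.6 rad/s
τ = P_out/ω = 93117/180.6 = 515.6 N·m
In lb·ft: 515.6/1.356 = 380 lb·ft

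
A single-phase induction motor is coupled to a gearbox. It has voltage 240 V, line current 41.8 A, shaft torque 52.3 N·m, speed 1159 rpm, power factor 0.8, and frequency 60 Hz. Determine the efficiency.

79.1 %

ω = 2π × 1159/60 = 121.4 rad/s; P_out = τω = 52.3 × 121.4 = 6349 W
P_in = V·I·cosφ = 240 × 41.8 × 0.8 = 8026 W
η = P_out / P_in = 6349 / 8026 = 0.791 = 79.1%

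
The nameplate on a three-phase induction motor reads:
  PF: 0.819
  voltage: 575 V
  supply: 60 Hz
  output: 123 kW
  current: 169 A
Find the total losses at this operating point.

P_in = √3·V·I·cosφ = 1.732×575×169×0.819 = 137844 W
P_out = 123000 W
Losses = P_in − P_out = 137844 − 123000 = 14844 W

14800 W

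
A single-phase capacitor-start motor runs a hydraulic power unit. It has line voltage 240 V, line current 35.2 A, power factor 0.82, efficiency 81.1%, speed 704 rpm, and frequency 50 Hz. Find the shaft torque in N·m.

76.2 N·m

P_in = V·I·cosφ = 240 × 35.2 × 0.82 = 6927 W
P_out = η·P_in = 0.811 × 6927 = 5618 W
n = 704 rpm
ω = 2π×704/60 = 73.72 rad/s
τ = P_out/ω = 5618/73.72 = 76.2 N·m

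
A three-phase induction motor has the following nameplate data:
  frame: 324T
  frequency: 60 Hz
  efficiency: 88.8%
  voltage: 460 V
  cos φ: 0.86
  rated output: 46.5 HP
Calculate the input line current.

57 A

P_out = 46.5 × 746 = 34689 W
P_in = P_out / η = 34689 / 0.888 = 39064 W
I_L = P_in / (√3·V_L·cosφ) = 39064 / (1.732 × 460 × 0.86) = 57 A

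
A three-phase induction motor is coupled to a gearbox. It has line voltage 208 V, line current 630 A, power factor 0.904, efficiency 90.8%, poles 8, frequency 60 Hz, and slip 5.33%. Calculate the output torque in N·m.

2090 N·m

P_in = √3·V·I·cosφ = 1.732 × 208 × 630 × 0.904 = 205173 W
P_out = η·P_in = 0.908 × 205173 = 186297 W
n_s = 120×60/8 = 900 rpm; n = 900×(1−0.0533) = 852 rpm
ω = 2π×852/60 = 89.22 rad/s
τ = P_out/ω = 186297/89.22 = 2090 N·m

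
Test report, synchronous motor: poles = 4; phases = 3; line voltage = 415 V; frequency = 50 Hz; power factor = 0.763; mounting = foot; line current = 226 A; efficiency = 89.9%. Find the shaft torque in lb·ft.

523 lb·ft

P_in = √3·V·I·cosφ = 1.732 × 415 × 226 × 0.763 = 123945 W
P_out = η·P_in = 0.899 × 123945 = 111427 W
n = n_s = 120×50/4 = 1500 rpm (synchronous)
ω = 2π×1500/60 = 157.1 rad/s
τ = P_out/ω = 111427/157.1 = 709.3 N·m
In lb·ft: 709.3/1.356 = 523 lb·ft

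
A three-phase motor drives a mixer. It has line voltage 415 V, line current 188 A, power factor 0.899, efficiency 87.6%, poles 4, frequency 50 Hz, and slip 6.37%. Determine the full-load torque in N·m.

P_in = √3·V·I·cosφ = 1.732 × 415 × 188 × 0.899 = 121482 W
P_out = η·P_in = 0.876 × 121482 = 106418 W
n_s = 120×50/4 = 1500 rpm; n = 1500×(1−0.0637) = 1404 rpm
ω = 2π×1404/60 = 147 rad/s
τ = P_out/ω = 106418/147 = 724 N·m

724 N·m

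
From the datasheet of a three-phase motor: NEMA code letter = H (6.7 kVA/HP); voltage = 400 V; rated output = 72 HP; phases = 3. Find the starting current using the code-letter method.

S_LR = 6.7 × 72 = 482.4 kVA
I_LR = S_LR/(√3·V_L) = 482400/(1.732×400) = 696 A

696 A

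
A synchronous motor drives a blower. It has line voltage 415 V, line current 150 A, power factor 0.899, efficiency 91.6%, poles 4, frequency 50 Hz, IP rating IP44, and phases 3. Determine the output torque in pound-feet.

P_in = √3·V·I·cosφ = 1.732 × 415 × 150 × 0.899 = 96927 W
P_out = η·P_in = 0.916 × 96927 = 88785 W
n = n_s = 120×50/4 = 1500 rpm (synchronous)
ω = 2π×1500/60 = 157.1 rad/s
τ = P_out/ω = 88785/157.1 = 565.1 N·m
In lb·ft: 565.1/1.356 = 417 lb·ft

417 lb·ft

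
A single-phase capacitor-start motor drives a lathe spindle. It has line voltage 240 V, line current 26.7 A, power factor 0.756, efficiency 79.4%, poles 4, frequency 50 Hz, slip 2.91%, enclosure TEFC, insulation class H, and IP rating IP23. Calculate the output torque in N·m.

P_in = V·I·cosφ = 240 × 26.7 × 0.756 = 4844 W
P_out = η·P_in = 0.794 × 4844 = 3846 W
n_s = 120×50/4 = 1500 rpm; n = 1500×(1−0.0291) = 1456 rpm
ω = 2π×1456/60 = 152.5 rad/s
τ = P_out/ω = 3846/152.5 = 25.2 N·m

25.2 N·m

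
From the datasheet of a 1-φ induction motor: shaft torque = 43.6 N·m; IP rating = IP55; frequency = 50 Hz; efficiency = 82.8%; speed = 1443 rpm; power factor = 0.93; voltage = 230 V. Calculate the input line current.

ω = 2π×1443/60 = 151.1 rad/s; P_out = τω = 43.6 × 151.1 = 6588 W
P_in = P_out / η = 6588 / 0.828 = 7957 W
I = P_in / (V·cosφ) = 7957 / (230 × 0.93) = 37.2 A

37.2 A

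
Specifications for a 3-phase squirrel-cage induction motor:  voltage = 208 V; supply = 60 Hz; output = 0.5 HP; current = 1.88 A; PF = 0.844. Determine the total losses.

P_in = √3·V·I·cosφ = 1.732×208×1.88×0.844 = 572 W
P_out = 0.5×746 = 373 W
Losses = P_in − P_out = 572 − 373 = 199 W

199 W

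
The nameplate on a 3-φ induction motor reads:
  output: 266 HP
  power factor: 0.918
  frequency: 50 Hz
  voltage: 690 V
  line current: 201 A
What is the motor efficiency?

P_out = 266 × 746 = 198436 W
P_in = √3·V_L·I_L·cosφ = 1.732 × 690 × 201 × 0.918 = 220514 W
η = P_out / P_in = 198436 / 220514 = 0.900 = 90.0%

90.0 %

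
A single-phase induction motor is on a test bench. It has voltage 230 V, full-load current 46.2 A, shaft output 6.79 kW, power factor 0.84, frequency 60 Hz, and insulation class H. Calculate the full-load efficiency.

P_out = 6.79 kW = 6790 W
P_in = V·I·cosφ = 230 × 46.2 × 0.84 = 8926 W
η = P_out / P_in = 6790 / 8926 = 0.761 = 76.1%

76.1 %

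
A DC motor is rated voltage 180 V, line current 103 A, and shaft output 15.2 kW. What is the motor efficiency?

P_out = 15.2 kW = 15200 W
P_in = V·I = 180 × 103 = 18540 W
η = P_out / P_in = 15200 / 18540 = 0.820 = 82.0%

82.0 %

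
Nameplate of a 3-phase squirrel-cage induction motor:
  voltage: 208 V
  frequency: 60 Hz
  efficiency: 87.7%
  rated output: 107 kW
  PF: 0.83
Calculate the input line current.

408 A

P_out = 107 kW = 107000 W
P_in = P_out / η = 107000 / 0.877 = 122007 W
I_L = P_in / (√3·V_L·cosφ) = 122007 / (1.732 × 208 × 0.83) = 408 A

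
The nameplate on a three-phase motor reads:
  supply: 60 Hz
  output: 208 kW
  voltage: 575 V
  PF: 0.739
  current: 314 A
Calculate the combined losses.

P_in = √3·V·I·cosφ = 1.732×575×314×0.739 = 231095 W
P_out = 208000 W
Losses = P_in − P_out = 231095 − 208000 = 23095 W

23100 W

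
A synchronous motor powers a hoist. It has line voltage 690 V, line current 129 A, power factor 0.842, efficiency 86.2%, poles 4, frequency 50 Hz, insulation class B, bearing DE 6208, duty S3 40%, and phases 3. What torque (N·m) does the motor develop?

P_in = √3·V·I·cosφ = 1.732 × 690 × 129 × 0.842 = 129807 W
P_out = η·P_in = 0.862 × 129807 = 111894 W
n = n_s = 120×50/4 = 1500 rpm (synchronous)
ω = 2π×1500/60 = 157.1 rad/s
τ = P_out/ω = 111894/157.1 = 712 N·m

712 N·m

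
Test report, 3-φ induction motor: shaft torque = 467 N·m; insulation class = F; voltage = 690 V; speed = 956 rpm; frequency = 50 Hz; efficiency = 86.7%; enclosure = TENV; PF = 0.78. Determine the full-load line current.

ω = 2π×956/60 = 100.1 rad/s; P_out = τω = 467 × 100.1 = 46747 W
P_in = P_out / η = 46747 / 0.867 = 53918 W
I_L = P_in / (√3·V_L·cosφ) = 53918 / (1.732 × 690 × 0.78) = 57.8 A

57.8 A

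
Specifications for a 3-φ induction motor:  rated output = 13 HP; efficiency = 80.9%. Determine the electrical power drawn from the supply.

12 kW

P_out = 13 × 746 = 9698 W
P_in = P_out/η = 9698/0.809 = 11988 W = 12 kW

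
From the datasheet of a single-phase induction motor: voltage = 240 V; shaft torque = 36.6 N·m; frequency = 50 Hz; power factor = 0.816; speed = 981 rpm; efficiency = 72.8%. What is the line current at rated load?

ω = 2π×981/60 = 102.7 rad/s; P_out = τω = 36.6 × 102.7 = 3759 W
P_in = P_out / η = 3759 / 0.728 = 5163 W
I = P_in / (V·cosφ) = 5163 / (240 × 0.816) = 26.4 A

26.4 A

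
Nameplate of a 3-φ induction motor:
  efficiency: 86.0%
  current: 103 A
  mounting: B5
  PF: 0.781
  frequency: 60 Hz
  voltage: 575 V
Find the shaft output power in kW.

P_in = √3·V·I·cosφ = 1.732 × 575 × 103 × 0.781 = 80113 W
P_out = η·P_in = 0.86 × 80113 = 68897 W

68.9 kW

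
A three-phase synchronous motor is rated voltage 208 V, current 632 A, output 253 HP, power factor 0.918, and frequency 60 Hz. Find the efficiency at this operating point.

90.3 %

P_out = 253 × 746 = 188738 W
P_in = √3·V_L·I_L·cosφ = 1.732 × 208 × 632 × 0.918 = 209012 W
η = P_out / P_in = 188738 / 209012 = 0.903 = 90.3%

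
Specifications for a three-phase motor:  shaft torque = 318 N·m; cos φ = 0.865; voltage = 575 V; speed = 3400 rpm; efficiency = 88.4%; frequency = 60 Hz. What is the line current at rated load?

149 A

ω = 2π×3400/60 = 356 rad/s; P_out = τω = 318 × 356 = 113208 W
P_in = P_out / η = 113208 / 0.884 = 128063 W
I_L = P_in / (√3·V_L·cosφ) = 128063 / (1.732 × 575 × 0.865) = 149 A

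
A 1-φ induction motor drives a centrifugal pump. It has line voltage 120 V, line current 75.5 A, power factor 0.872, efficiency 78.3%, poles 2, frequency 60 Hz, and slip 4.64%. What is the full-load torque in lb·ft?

P_in = V·I·cosφ = 120 × 75.5 × 0.872 = 7900 W
P_out = η·P_in = 0.783 × 7900 = 6186 W
n_s = 120×60/2 = 3600 rpm; n = 3600×(1−0.0464) = 3433 rpm
ω = 2π×3433/60 = 359.5 rad/s
τ = P_out/ω = 6186/359.5 = 17.21 N·m
In lb·ft: 17.21/1.356 = 12.7 lb·ft

12.7 lb·ft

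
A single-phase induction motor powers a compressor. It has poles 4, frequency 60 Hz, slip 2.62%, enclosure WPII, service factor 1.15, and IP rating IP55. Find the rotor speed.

n_s = 120f/p = 120×60/4 = 1800 rpm
n = n_s(1 − s) = 1800 × (1 − 0.0262) = 1753 rpm

1753 rpm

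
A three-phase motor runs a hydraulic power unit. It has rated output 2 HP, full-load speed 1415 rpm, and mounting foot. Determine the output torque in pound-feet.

7.43 lb·ft

P_out = 2 × 746 = 1492 W
ω = 2π × 1415/60 = 148.2 rad/s
τ = P_out/ω = 1492/148.2 = 10.07 N·m
In lb·ft: 10.07/1.356 = 7.43 lb·ft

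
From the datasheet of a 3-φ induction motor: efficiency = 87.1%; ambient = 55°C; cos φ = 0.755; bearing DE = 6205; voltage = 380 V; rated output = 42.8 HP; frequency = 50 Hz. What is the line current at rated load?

73.8 A

P_out = 42.8 × 746 = 31929 W
P_in = P_out / η = 31929 / 0.871 = 36658 W
I_L = P_in / (√3·V_L·cosφ) = 36658 / (1.732 × 380 × 0.755) = 73.8 A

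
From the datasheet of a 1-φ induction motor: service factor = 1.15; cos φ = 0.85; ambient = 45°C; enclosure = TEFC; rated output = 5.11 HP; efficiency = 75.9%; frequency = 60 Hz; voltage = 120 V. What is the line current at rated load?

P_out = 5.11 × 746 = 3812 W
P_in = P_out / η = 3812 / 0.759 = 5022 W
I = P_in / (V·cosφ) = 5022 / (120 × 0.85) = 49.2 A

49.2 A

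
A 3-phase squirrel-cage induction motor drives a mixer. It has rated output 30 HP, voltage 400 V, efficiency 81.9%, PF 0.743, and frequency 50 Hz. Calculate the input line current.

P_out = 30 × 746 = 22380 W
P_in = P_out / η = 22380 / 0.819 = 27326 W
I_L = P_in / (√3·V_L·cosφ) = 27326 / (1.732 × 400 × 0.743) = 53.1 A

53.1 A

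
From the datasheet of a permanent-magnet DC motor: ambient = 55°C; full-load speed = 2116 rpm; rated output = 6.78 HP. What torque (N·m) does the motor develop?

P_out = 6.78 × 746 = 5058 W
ω = 2π × 2116/60 = 221.6 rad/s
τ = P_out/ω = 5058/221.6 = 22.8 N·m

22.8 N·m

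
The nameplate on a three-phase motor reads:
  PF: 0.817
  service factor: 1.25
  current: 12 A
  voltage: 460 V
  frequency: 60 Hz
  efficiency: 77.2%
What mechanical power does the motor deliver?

6.03 kW

P_in = √3·V·I·cosφ = 1.732 × 460 × 12 × 0.817 = 7811 W
P_out = η·P_in = 0.772 × 7811 = 6030 W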